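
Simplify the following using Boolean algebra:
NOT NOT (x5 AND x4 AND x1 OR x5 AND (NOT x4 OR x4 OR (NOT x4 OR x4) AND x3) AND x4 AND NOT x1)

NOT NOT (x5 AND x4 AND x1 OR x5 AND (NOT x4 OR x4 OR (NOT x4 OR x4) AND x3) AND x4 AND NOT x1)
= NOT NOT (x5 AND x4 AND x1 OR x5 AND (NOT x4 OR x4) AND x4 AND NOT x1)   (absorption)
= NOT NOT (x5 AND x4 AND x1 OR x5 AND x4 AND NOT x1)   (complement / identity)
= NOT NOT (x5 AND x4)   (distribution)
= x5 AND x4   (double negation)

x5 AND x4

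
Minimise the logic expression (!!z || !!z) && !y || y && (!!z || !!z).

z

(!!z || !!z) && !y || y && (!!z || !!z)
= !!z || !!z   (distribution)
= !!z   (idempotence)
= z   (double negation)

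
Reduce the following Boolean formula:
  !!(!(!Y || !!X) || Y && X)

!!(!(!Y || !!X) || Y && X)
= !!(Y && !X || Y && X)   — De Morgan
= !!Y   — distribution
= Y   — double negation

Y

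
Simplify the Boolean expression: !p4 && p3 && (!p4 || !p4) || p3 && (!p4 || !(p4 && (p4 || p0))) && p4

p3 && !p4

!p4 && p3 && (!p4 || !p4) || p3 && (!p4 || !(p4 && (p4 || p0))) && p4
= !p4 && p3 && (!p4 || !p4) || p3 && (!p4 || !p4) && p4   — absorption
= !p4 && p3 && (!p4 || !p4) || p3 && !p4 && p4   — idempotence
= !p4 && p3 && !p4 || p3 && !p4 && p4   — idempotence
= p3 && !p4   — distribution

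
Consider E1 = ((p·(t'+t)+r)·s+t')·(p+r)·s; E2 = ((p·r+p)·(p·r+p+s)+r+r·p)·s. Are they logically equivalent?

E1: ((p·(t'+t)+r)·s+t')·(p+r)·s
    = ((p+r)·s+t')·(p+r)·s
    = (p+r)·s
E2: ((p·r+p)·(p·r+p+s)+r+r·p)·s
    = (p·r+p+r+r·p)·s
    = (p·r+p+r)·s
    = (p+r)·s
Both reduce to (p+r)·s, so they are equivalent.

Yes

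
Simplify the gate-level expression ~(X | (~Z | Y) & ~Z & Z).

~X

~(X | (~Z | Y) & ~Z & Z)
= ~(X | ~Z & Z)   (absorption)
= ~X   (complement / identity)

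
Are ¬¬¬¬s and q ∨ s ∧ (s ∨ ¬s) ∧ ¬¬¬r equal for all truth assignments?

E1: ¬¬¬¬s
    = ¬¬s   [double negation]
    = s   [double negation]
E2: q ∨ s ∧ (s ∨ ¬s) ∧ ¬¬¬r
    = q ∨ s ∧ ¬¬¬r   [complement / identity]
    = q ∨ s ∧ ¬r   [double negation]
These differ: at q=1, r=1, s=0, E1 = 0 but E2 = 1.

No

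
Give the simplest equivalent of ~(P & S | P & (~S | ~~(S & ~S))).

~P

~(P & S | P & (~S | ~~(S & ~S)))
= ~(P & S | P & (~S | S & ~S))   [double negation]
= ~(P & S | P & ~S)   [complement / identity]
= ~P   [distribution]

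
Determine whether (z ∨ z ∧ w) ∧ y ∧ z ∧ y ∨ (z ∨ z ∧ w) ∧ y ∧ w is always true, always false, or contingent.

(z ∨ z ∧ w) ∧ y ∧ z ∧ y ∨ (z ∨ z ∧ w) ∧ y ∧ w
= (z ∨ z ∧ w) ∧ y ∧ (z ∧ y ∨ w)   — distribution
= z ∧ y ∧ (z ∧ y ∨ w)   — absorption
= z ∧ y   — absorption
This depends on y, z, so it is not a constant.

contingent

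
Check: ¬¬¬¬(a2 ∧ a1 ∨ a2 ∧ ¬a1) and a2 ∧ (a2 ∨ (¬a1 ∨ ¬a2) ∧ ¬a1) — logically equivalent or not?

E1: ¬¬¬¬(a2 ∧ a1 ∨ a2 ∧ ¬a1)
    = ¬¬¬¬a2
    = ¬¬a2
    = a2
E2: a2 ∧ (a2 ∨ (¬a1 ∨ ¬a2) ∧ ¬a1)
    = a2 ∧ (a2 ∨ ¬a1)
    = a2
Both reduce to a2, so they are equivalent.

Yes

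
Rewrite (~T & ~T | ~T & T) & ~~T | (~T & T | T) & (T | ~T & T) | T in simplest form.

(~T & ~T | ~T & T) & ~~T | (~T & T | T) & (T | ~T & T) | T
= (~T & ~T | ~T & T) & T | (~T & T | T) & (T | ~T & T) | T   (double negation)
= ~T & T | (~T & T | T) & (T | ~T & T) | T   (distribution)
= ~T & T | ~T & T | T & T | T   (distribution)
= ~T & T | T | T   (distribution)
= T | T   (complement / identity)
= T   (idempotence)

T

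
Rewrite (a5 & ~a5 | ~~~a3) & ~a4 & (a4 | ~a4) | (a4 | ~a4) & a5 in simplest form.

~a3 & ~a4 | a5

(a5 & ~a5 | ~~~a3) & ~a4 & (a4 | ~a4) | (a4 | ~a4) & a5
= (a4 | ~a4) & ((a5 & ~a5 | ~~~a3) & ~a4 | a5)   — distribution
= (a4 | ~a4) & ((a5 & ~a5 | ~a3) & ~a4 | a5)   — double negation
= (a5 & ~a5 | ~a3) & ~a4 | a5   — complement / identity
= ~a3 & ~a4 | a5   — complement / identity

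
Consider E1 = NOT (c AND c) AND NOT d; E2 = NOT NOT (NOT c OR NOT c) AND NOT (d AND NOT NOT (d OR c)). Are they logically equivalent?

E1: NOT (c AND c) AND NOT d
    = NOT c AND NOT d   — idempotence
E2: NOT NOT (NOT c OR NOT c) AND NOT (d AND NOT NOT (d OR c))
    = NOT NOT (NOT c OR NOT c) AND NOT (d AND (d OR c))   — double negation
    = (NOT c OR NOT c) AND NOT (d AND (d OR c))   — double negation
    = NOT c AND NOT (d AND (d OR c))   — idempotence
    = NOT c AND NOT d   — absorption
Both reduce to NOT c AND NOT d, so they are equivalent.

Yes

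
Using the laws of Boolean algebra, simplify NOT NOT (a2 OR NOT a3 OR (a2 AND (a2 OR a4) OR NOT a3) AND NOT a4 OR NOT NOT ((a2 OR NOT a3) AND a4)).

NOT NOT (a2 OR NOT a3 OR (a2 AND (a2 OR a4) OR NOT a3) AND NOT a4 OR NOT NOT ((a2 OR NOT a3) AND a4))
= NOT NOT (a2 OR NOT a3 OR (a2 AND (a2 OR a4) OR NOT a3) AND NOT a4 OR (a2 OR NOT a3) AND a4)
= NOT NOT (a2 OR NOT a3 OR (a2 OR NOT a3) AND NOT a4 OR (a2 OR NOT a3) AND a4)
= a2 OR NOT a3 OR (a2 OR NOT a3) AND NOT a4 OR (a2 OR NOT a3) AND a4
= a2 OR NOT a3 OR (a2 OR NOT a3) AND a4
= a2 OR NOT a3

a2 OR NOT a3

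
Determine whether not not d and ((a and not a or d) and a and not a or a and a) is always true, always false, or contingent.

not not d and ((a and not a or d) and a and not a or a and a)
= not not d and (a and not a or a and a)   [absorption]
= d and (a and not a or a and a)   [double negation]
= d and a   [distribution]
This depends on a, d, so it is not a constant.

contingent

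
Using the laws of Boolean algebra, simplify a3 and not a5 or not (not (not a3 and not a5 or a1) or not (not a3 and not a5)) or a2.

a3 and not a5 or not (not (not a3 and not a5 or a1) or not (not a3 and not a5)) or a2
= a3 and not a5 or (not a3 and not a5 or a1) and not a3 and not a5 or a2
= a3 and not a5 or not a3 and not a5 or a2
= not a5 or a2

not a5 or a2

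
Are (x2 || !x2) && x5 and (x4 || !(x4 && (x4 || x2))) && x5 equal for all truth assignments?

E1: (x2 || !x2) && x5
    = x5
E2: (x4 || !(x4 && (x4 || x2))) && x5
    = (x4 || !x4) && x5
    = x5
Both reduce to x5, so they are equivalent.

Yes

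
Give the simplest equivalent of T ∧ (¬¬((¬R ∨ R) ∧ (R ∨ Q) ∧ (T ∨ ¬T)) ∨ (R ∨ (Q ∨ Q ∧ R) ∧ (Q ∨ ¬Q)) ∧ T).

T ∧ (¬¬((¬R ∨ R) ∧ (R ∨ Q) ∧ (T ∨ ¬T)) ∨ (R ∨ (Q ∨ Q ∧ R) ∧ (Q ∨ ¬Q)) ∧ T)
= T ∧ (¬¬((¬R ∨ R) ∧ (R ∨ Q)) ∨ (R ∨ (Q ∨ Q ∧ R) ∧ (Q ∨ ¬Q)) ∧ T)
= T ∧ ((¬R ∨ R) ∧ (R ∨ Q) ∨ (R ∨ (Q ∨ Q ∧ R) ∧ (Q ∨ ¬Q)) ∧ T)
= T ∧ (R ∨ Q ∨ (R ∨ (Q ∨ Q ∧ R) ∧ (Q ∨ ¬Q)) ∧ T)
= T ∧ (R ∨ Q ∨ (R ∨ Q ∨ Q ∧ R) ∧ T)
= T ∧ (R ∨ Q ∨ (R ∨ Q) ∧ T)
= T ∧ (R ∨ Q)

T ∧ (R ∨ Q)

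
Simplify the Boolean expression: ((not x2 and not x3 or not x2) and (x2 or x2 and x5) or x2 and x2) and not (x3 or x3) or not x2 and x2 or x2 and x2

((not x2 and not x3 or not x2) and (x2 or x2 and x5) or x2 and x2) and not (x3 or x3) or not x2 and x2 or x2 and x2
= ((not x2 and not x3 or not x2) and (x2 or x2 and x5) or x2 and x2) and not x3 or not x2 and x2 or x2 and x2   (idempotence)
= (not x2 and (x2 or x2 and x5) or x2 and x2) and not x3 or not x2 and x2 or x2 and x2   (absorption)
= (not x2 and x2 or x2 and x2) and not x3 or not x2 and x2 or x2 and x2   (absorption)
= not x2 and x2 or x2 and x2   (absorption)
= x2   (distribution)

x2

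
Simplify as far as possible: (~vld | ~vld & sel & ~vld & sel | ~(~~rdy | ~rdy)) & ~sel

~vld & ~sel

(~vld | ~vld & sel & ~vld & sel | ~(~~rdy | ~rdy)) & ~sel
= (~vld | ~vld & sel & ~vld & sel | ~rdy & rdy) & ~sel
= (~vld | ~vld & sel & ~vld & sel) & ~sel
= (~vld | ~vld & sel) & ~sel
= ~vld & ~sel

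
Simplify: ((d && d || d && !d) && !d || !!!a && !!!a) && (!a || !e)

((d && d || d && !d) && !d || !!!a && !!!a) && (!a || !e)
= (d && !d || !!!a && !!!a) && (!a || !e)
= (d && !d || !!!a) && (!a || !e)
= (d && !d || !a) && (!a || !e)
= !a && (!a || !e)
= !a

!a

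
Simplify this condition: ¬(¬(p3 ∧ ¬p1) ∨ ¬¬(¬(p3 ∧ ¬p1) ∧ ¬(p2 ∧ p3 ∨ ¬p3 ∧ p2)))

¬(¬(p3 ∧ ¬p1) ∨ ¬¬(¬(p3 ∧ ¬p1) ∧ ¬(p2 ∧ p3 ∨ ¬p3 ∧ p2)))
= ¬(¬(p3 ∧ ¬p1) ∨ ¬(p3 ∧ ¬p1 ∨ p2 ∧ p3 ∨ ¬p3 ∧ p2))   (De Morgan)
= ¬(¬(p3 ∧ ¬p1) ∨ ¬(p3 ∧ ¬p1 ∨ p2))   (distribution)
= p3 ∧ ¬p1 ∧ (p3 ∧ ¬p1 ∨ p2)   (De Morgan)
= p3 ∧ ¬p1   (absorption)

p3 ∧ ¬p1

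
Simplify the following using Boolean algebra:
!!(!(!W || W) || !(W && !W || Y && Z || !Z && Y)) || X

!Y || X

!!(!(!W || W) || !(W && !W || Y && Z || !Z && Y)) || X
= !!(!(!W || W) || !(Y && Z || !Z && Y)) || X   [complement / identity]
= !!(!(!W || W) || !Y) || X   [distribution]
= !((!W || W) && Y) || X   [De Morgan]
= !Y || X   [complement / identity]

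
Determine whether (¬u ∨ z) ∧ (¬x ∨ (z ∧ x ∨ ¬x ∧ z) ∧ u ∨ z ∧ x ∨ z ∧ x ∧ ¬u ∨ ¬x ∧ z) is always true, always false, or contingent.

contingent

(¬u ∨ z) ∧ (¬x ∨ (z ∧ x ∨ ¬x ∧ z) ∧ u ∨ z ∧ x ∨ z ∧ x ∧ ¬u ∨ ¬x ∧ z)
= (¬u ∨ z) ∧ (¬x ∨ (z ∧ x ∨ ¬x ∧ z) ∧ u ∨ z ∧ x ∨ ¬x ∧ z)
= (¬u ∨ z) ∧ (¬x ∨ z ∧ x ∨ ¬x ∧ z)
= (¬u ∨ z) ∧ (¬x ∨ z)
= ¬u ∧ ¬x ∨ z
This depends on u, x, z, so it is not a constant.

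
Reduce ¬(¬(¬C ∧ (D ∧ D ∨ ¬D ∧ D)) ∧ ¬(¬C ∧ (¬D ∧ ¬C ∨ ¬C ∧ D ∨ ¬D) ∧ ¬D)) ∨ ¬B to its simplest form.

¬(¬(¬C ∧ (D ∧ D ∨ ¬D ∧ D)) ∧ ¬(¬C ∧ (¬D ∧ ¬C ∨ ¬C ∧ D ∨ ¬D) ∧ ¬D)) ∨ ¬B
= ¬(¬(¬C ∧ D) ∧ ¬(¬C ∧ (¬D ∧ ¬C ∨ ¬C ∧ D ∨ ¬D) ∧ ¬D)) ∨ ¬B   (distribution)
= ¬C ∧ D ∨ ¬C ∧ (¬D ∧ ¬C ∨ ¬C ∧ D ∨ ¬D) ∧ ¬D ∨ ¬B   (De Morgan)
= ¬C ∧ D ∨ ¬C ∧ (¬C ∨ ¬D) ∧ ¬D ∨ ¬B   (distribution)
= ¬C ∧ D ∨ ¬C ∧ ¬D ∨ ¬B   (absorption)
= ¬C ∨ ¬B   (distribution)

¬C ∨ ¬B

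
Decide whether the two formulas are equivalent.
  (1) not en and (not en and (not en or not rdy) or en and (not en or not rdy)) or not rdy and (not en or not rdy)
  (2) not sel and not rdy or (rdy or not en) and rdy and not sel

No

E1: not en and (not en and (not en or not rdy) or en and (not en or not rdy)) or not rdy and (not en or not rdy)
    = not en and (not en or not rdy) or not rdy and (not en or not rdy)   (distribution)
    = (not en or not rdy) and (not en or not rdy)   (distribution)
    = not en or not rdy   (idempotence)
E2: not sel and not rdy or (rdy or not en) and rdy and not sel
    = not sel and not rdy or rdy and not sel   (absorption)
    = not sel   (distribution)
These differ: at en=0, rdy=0, sel=1, E1 = 1 but E2 = 0.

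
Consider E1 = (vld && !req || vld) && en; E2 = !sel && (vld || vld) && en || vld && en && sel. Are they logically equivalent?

E1: (vld && !req || vld) && en
    = vld && en   [absorption]
E2: !sel && (vld || vld) && en || vld && en && sel
    = !sel && vld && en || vld && en && sel   [idempotence]
    = vld && en   [distribution]
Both reduce to vld && en, so they are equivalent.

Yes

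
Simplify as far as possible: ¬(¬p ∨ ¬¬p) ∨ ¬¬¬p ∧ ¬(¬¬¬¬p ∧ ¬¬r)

¬p

¬(¬p ∨ ¬¬p) ∨ ¬¬¬p ∧ ¬(¬¬¬¬p ∧ ¬¬r)
= ¬(¬p ∨ ¬¬p) ∨ ¬¬¬p ∧ (¬¬¬p ∨ ¬r)   — De Morgan
= p ∧ ¬p ∨ ¬¬¬p ∧ (¬¬¬p ∨ ¬r)   — De Morgan
= p ∧ ¬p ∨ ¬¬¬p   — absorption
= ¬¬¬p   — complement / identity
= ¬p   — double negation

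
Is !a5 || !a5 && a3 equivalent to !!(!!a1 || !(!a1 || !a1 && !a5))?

E1: !a5 || !a5 && a3
    = !a5   [absorption]
E2: !!(!!a1 || !(!a1 || !a1 && !a5))
    = !!(!!a1 || !!a1)   [absorption]
    = !!!!a1   [idempotence]
    = !!a1   [double negation]
    = a1   [double negation]
These differ: at a1=0, a3=0, a5=0, E1 = 1 but E2 = 0.

No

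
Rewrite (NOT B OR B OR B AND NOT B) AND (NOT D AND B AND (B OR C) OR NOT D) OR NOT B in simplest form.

NOT D OR NOT B

(NOT B OR B OR B AND NOT B) AND (NOT D AND B AND (B OR C) OR NOT D) OR NOT B
= (NOT B OR B) AND (NOT D AND B AND (B OR C) OR NOT D) OR NOT B   [complement / identity]
= (NOT B OR B) AND (NOT D AND B OR NOT D) OR NOT B   [absorption]
= NOT D AND B OR NOT D OR NOT B   [complement / identity]
= NOT D OR NOT B   [absorption]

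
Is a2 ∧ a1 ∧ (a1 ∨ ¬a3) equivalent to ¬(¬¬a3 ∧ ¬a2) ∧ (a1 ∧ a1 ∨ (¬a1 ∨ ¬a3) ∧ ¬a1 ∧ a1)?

E1: a2 ∧ a1 ∧ (a1 ∨ ¬a3)
    = a2 ∧ a1   [absorption]
E2: ¬(¬¬a3 ∧ ¬a2) ∧ (a1 ∧ a1 ∨ (¬a1 ∨ ¬a3) ∧ ¬a1 ∧ a1)
    = ¬(¬¬a3 ∧ ¬a2) ∧ (a1 ∧ a1 ∨ ¬a1 ∧ a1)   [absorption]
    = (¬a3 ∨ a2) ∧ (a1 ∧ a1 ∨ ¬a1 ∧ a1)   [De Morgan]
    = (¬a3 ∨ a2) ∧ a1 ∧ (a1 ∨ ¬a1)   [distribution]
    = (¬a3 ∨ a2) ∧ a1   [complement / identity]
These differ: at a1=1, a2=0, a3=0, E1 = 0 but E2 = 1.

No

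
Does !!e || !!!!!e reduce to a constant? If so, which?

yes, True

!!e || !!!!!e
= !!e || !!!e   (double negation)
= !!e || !e   (double negation)
= e || !e   (double negation)
= true   (complement)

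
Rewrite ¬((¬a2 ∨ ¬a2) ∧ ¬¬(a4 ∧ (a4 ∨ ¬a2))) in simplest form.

a2 ∨ ¬a4

¬((¬a2 ∨ ¬a2) ∧ ¬¬(a4 ∧ (a4 ∨ ¬a2)))
= ¬(¬a2 ∧ ¬¬(a4 ∧ (a4 ∨ ¬a2)))   [idempotence]
= ¬(¬a2 ∧ ¬¬a4)   [absorption]
= a2 ∨ ¬a4   [De Morgan]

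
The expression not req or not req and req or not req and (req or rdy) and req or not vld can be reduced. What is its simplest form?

not req or not vld

not req or not req and req or not req and (req or rdy) and req or not vld
= not req or not req and req or not req and req or not vld
= not req or not req and req or not vld
= not req or not vld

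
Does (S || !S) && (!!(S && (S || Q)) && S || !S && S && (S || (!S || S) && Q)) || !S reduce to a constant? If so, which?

yes, True

(S || !S) && (!!(S && (S || Q)) && S || !S && S && (S || (!S || S) && Q)) || !S
= (S || !S) && (S && (S || Q) && S || !S && S && (S || (!S || S) && Q)) || !S   (double negation)
= (S || !S) && (S && (S || Q) && S || !S && S && (S || Q)) || !S   (complement / identity)
= S && (S || Q) && S || !S && S && (S || Q) || !S   (complement / identity)
= S && (S || Q) || !S   (distribution)
= S || !S   (absorption)
= true   (complement)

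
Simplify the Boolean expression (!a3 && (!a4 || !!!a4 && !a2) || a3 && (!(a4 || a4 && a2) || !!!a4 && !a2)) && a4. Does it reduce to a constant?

false

(!a3 && (!a4 || !!!a4 && !a2) || a3 && (!(a4 || a4 && a2) || !!!a4 && !a2)) && a4
= (!a3 && (!a4 || !!!a4 && !a2) || a3 && (!a4 || !!!a4 && !a2)) && a4
= (!a4 || !!!a4 && !a2) && a4
= (!a4 || !a4 && !a2) && a4
= !a4 && a4
= false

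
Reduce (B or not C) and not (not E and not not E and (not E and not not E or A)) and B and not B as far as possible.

(B or not C) and not (not E and not not E and (not E and not not E or A)) and B and not B
= (B or not C) and not (not E and not not E) and B and not B   — absorption
= (B or not C) and (E or not E) and B and not B   — De Morgan
= (B or not C) and B and not B   — complement / identity
= B and not B   — absorption
= False   — complement

False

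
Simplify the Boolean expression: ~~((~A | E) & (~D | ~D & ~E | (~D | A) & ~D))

(~A | E) & ~D

~~((~A | E) & (~D | ~D & ~E | (~D | A) & ~D))
= ~~((~A | E) & (~D | (~D | A) & ~D))   — absorption
= ~~((~A | E) & (~D | ~D))   — absorption
= (~A | E) & (~D | ~D)   — double negation
= (~A | E) & ~D   — idempotence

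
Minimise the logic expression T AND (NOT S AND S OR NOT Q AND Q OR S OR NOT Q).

T AND (NOT S AND S OR NOT Q AND Q OR S OR NOT Q)
= T AND (NOT Q AND Q OR S OR NOT Q)
= T AND (S OR NOT Q)

T AND (S OR NOT Q)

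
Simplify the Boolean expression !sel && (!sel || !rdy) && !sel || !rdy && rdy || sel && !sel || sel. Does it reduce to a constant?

!sel && (!sel || !rdy) && !sel || !rdy && rdy || sel && !sel || sel
= !sel && !sel || !rdy && rdy || sel && !sel || sel   — absorption
= !sel && !sel || sel && !sel || sel   — complement / identity
= !sel || sel   — distribution
= true   — complement

true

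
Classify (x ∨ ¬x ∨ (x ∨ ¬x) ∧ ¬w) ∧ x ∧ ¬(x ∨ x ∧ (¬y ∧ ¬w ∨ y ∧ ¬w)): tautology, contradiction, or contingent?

contradiction

(x ∨ ¬x ∨ (x ∨ ¬x) ∧ ¬w) ∧ x ∧ ¬(x ∨ x ∧ (¬y ∧ ¬w ∨ y ∧ ¬w))
= (x ∨ ¬x) ∧ x ∧ ¬(x ∨ x ∧ (¬y ∧ ¬w ∨ y ∧ ¬w))
= (x ∨ ¬x) ∧ x ∧ ¬(x ∨ x ∧ ¬w)
= (x ∨ ¬x) ∧ x ∧ ¬x
= x ∧ ¬x
= False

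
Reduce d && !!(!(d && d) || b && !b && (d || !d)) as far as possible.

d && !!(!(d && d) || b && !b && (d || !d))
= d && (!(d && d) || b && !b && (d || !d))   (double negation)
= d && (!(d && d) || b && !b)   (complement / identity)
= d && !(d && d)   (complement / identity)
= d && !d   (idempotence)
= false   (complement)

false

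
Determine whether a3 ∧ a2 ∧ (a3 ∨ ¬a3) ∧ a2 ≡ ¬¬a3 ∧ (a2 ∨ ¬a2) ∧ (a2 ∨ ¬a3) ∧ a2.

Yes

E1: a3 ∧ a2 ∧ (a3 ∨ ¬a3) ∧ a2
    = a3 ∧ a2 ∧ a2   — complement / identity
    = a3 ∧ a2   — idempotence
E2: ¬¬a3 ∧ (a2 ∨ ¬a2) ∧ (a2 ∨ ¬a3) ∧ a2
    = ¬¬a3 ∧ (a2 ∨ ¬a3) ∧ a2   — complement / identity
    = ¬¬a3 ∧ a2   — absorption
    = a3 ∧ a2   — double negation
Both reduce to a3 ∧ a2, so they are equivalent.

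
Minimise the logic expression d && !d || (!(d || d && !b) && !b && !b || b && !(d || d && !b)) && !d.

d && !d || (!(d || d && !b) && !b && !b || b && !(d || d && !b)) && !d
= d && !d || (!(d || d && !b) && !b || b && !(d || d && !b)) && !d   — idempotence
= d && !d || !(d || d && !b) && !d   — distribution
= d && !d || !d && !d   — absorption
= !d   — distribution

!d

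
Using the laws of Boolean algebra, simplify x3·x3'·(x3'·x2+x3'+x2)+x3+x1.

x3+x1

x3·x3'·(x3'·x2+x3'+x2)+x3+x1
= x3·x3'·(x3'+x2)+x3+x1   (absorption)
= x3·x3'+x3+x1   (absorption)
= x3+x1   (complement / identity)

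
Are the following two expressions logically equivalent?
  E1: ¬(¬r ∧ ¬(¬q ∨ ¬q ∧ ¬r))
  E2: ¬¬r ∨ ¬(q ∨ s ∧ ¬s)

Yes

E1: ¬(¬r ∧ ¬(¬q ∨ ¬q ∧ ¬r))
    = r ∨ ¬q ∨ ¬q ∧ ¬r
    = r ∨ ¬q
E2: ¬¬r ∨ ¬(q ∨ s ∧ ¬s)
    = ¬¬r ∨ ¬q
    = r ∨ ¬q
Both reduce to r ∨ ¬q, so they are equivalent.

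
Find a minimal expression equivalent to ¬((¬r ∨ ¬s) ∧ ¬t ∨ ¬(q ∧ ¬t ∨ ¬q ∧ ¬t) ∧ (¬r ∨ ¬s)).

r ∧ s

¬((¬r ∨ ¬s) ∧ ¬t ∨ ¬(q ∧ ¬t ∨ ¬q ∧ ¬t) ∧ (¬r ∨ ¬s))
= ¬((¬r ∨ ¬s) ∧ ¬t ∨ ¬¬t ∧ (¬r ∨ ¬s))   [distribution]
= ¬((¬r ∨ ¬s) ∧ ¬t ∨ t ∧ (¬r ∨ ¬s))   [double negation]
= ¬(¬r ∨ ¬s)   [distribution]
= r ∧ s   [De Morgan]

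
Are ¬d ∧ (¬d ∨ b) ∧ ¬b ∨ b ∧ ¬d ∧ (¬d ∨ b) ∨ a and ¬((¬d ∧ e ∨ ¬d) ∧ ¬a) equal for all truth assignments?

E1: ¬d ∧ (¬d ∨ b) ∧ ¬b ∨ b ∧ ¬d ∧ (¬d ∨ b) ∨ a
    = ¬d ∧ (¬d ∨ b) ∨ a   — distribution
    = ¬d ∨ a   — absorption
E2: ¬((¬d ∧ e ∨ ¬d) ∧ ¬a)
    = ¬(¬d ∧ ¬a)   — absorption
    = d ∨ a   — De Morgan
These differ: at a=0, b=0, d=1, e=0, E1 = 0 but E2 = 1.

No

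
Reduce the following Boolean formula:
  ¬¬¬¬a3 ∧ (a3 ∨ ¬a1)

a3

¬¬¬¬a3 ∧ (a3 ∨ ¬a1)
= ¬¬a3 ∧ (a3 ∨ ¬a1)   (double negation)
= a3 ∧ (a3 ∨ ¬a1)   (double negation)
= a3   (absorption)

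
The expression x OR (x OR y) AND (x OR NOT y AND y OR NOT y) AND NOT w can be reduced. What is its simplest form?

x

x OR (x OR y) AND (x OR NOT y AND y OR NOT y) AND NOT w
= x OR (y AND (NOT y AND y OR NOT y) OR x) AND NOT w   (distribution)
= x OR (y AND NOT y OR x) AND NOT w   (complement / identity)
= x OR x AND NOT w   (complement / identity)
= x   (absorption)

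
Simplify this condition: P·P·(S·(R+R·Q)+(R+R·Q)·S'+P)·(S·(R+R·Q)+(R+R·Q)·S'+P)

P·P·(S·(R+R·Q)+(R+R·Q)·S'+P)·(S·(R+R·Q)+(R+R·Q)·S'+P)
= P·P·(P·P+S·(R+R·Q)+(R+R·Q)·S')
= P·P·(P·P+R+R·Q)
= P·P·(P·P+R)
= P·P
= P

P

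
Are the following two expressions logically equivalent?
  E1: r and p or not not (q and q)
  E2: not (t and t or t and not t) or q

No

E1: r and p or not not (q and q)
    = r and p or not not q
    = r and p or q
E2: not (t and t or t and not t) or q
    = not t or q
These differ: at p=0, q=0, r=0, t=0, E1 = 0 but E2 = 1.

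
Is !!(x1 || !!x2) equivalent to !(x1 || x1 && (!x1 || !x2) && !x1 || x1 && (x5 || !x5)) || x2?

E1: !!(x1 || !!x2)
    = !!(x1 || x2)
    = x1 || x2
E2: !(x1 || x1 && (!x1 || !x2) && !x1 || x1 && (x5 || !x5)) || x2
    = !(x1 || x1 && !x1 || x1 && (x5 || !x5)) || x2
    = !(x1 || x1 && (x5 || !x5)) || x2
    = !(x1 || x1) || x2
    = !x1 || x2
These differ: at x1=1, x2=0, x5=0, E1 = 1 but E2 = 0.

No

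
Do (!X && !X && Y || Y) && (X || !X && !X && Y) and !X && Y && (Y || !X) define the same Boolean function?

No

E1: (!X && !X && Y || Y) && (X || !X && !X && Y)
    = Y && X || !X && !X && Y   — distribution
    = Y && X || !X && Y   — idempotence
    = Y   — distribution
E2: !X && Y && (Y || !X)
    = !X && Y   — absorption
These differ: at X=1, Y=1, E1 = 1 but E2 = 0.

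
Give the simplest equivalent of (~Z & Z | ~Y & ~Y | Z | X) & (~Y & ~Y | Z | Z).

~Y | Z

(~Z & Z | ~Y & ~Y | Z | X) & (~Y & ~Y | Z | Z)
= (~Y & ~Y | Z | X) & (~Y & ~Y | Z | Z)   [complement / identity]
= (~Y & ~Y | Z | X) & (~Y & ~Y | Z)   [idempotence]
= ~Y & ~Y | Z   [absorption]
= ~Y | Z   [idempotence]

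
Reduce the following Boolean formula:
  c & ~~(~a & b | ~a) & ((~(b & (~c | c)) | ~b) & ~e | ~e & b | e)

c & ~a

c & ~~(~a & b | ~a) & ((~(b & (~c | c)) | ~b) & ~e | ~e & b | e)
= c & ~~(~a & b | ~a) & ((~b | ~b) & ~e | ~e & b | e)
= c & ~~(~a & b | ~a) & (~b & ~e | ~e & b | e)
= c & ~~(~a & b | ~a) & (~e | e)
= c & ~~(~a & b | ~a)
= c & (~a & b | ~a)
= c & ~a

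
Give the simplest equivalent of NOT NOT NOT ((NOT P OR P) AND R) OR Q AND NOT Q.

NOT R

NOT NOT NOT ((NOT P OR P) AND R) OR Q AND NOT Q
= NOT NOT NOT ((NOT P OR P) AND R)   (complement / identity)
= NOT ((NOT P OR P) AND R)   (double negation)
= NOT R   (complement / identity)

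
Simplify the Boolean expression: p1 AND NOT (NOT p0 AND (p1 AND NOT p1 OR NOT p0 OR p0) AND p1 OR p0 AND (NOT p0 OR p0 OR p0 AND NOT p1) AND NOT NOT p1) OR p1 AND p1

p1

p1 AND NOT (NOT p0 AND (p1 AND NOT p1 OR NOT p0 OR p0) AND p1 OR p0 AND (NOT p0 OR p0 OR p0 AND NOT p1) AND NOT NOT p1) OR p1 AND p1
= p1 AND NOT (NOT p0 AND (p1 AND NOT p1 OR NOT p0 OR p0) AND p1 OR p0 AND (NOT p0 OR p0) AND NOT NOT p1) OR p1 AND p1   — absorption
= p1 AND NOT (NOT p0 AND (p1 AND NOT p1 OR NOT p0 OR p0) AND p1 OR p0 AND (NOT p0 OR p0) AND p1) OR p1 AND p1   — double negation
= p1 AND NOT (NOT p0 AND (NOT p0 OR p0) AND p1 OR p0 AND (NOT p0 OR p0) AND p1) OR p1 AND p1   — complement / identity
= p1 AND NOT ((NOT p0 OR p0) AND p1) OR p1 AND p1   — distribution
= p1 AND NOT p1 OR p1 AND p1   — complement / identity
= p1   — distribution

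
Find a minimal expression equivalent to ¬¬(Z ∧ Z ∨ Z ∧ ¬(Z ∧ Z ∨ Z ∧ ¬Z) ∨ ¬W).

Z ∨ ¬W

¬¬(Z ∧ Z ∨ Z ∧ ¬(Z ∧ Z ∨ Z ∧ ¬Z) ∨ ¬W)
= ¬¬(Z ∧ Z ∨ Z ∧ ¬Z ∨ ¬W)
= Z ∧ Z ∨ Z ∧ ¬Z ∨ ¬W
= Z ∨ ¬W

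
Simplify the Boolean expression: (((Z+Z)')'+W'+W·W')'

(((Z+Z)')'+W'+W·W')'
= (((Z+Z)')'+W')'   — complement / identity
= (Z+Z)'·W   — De Morgan
= Z'·W   — idempotence

Z'·W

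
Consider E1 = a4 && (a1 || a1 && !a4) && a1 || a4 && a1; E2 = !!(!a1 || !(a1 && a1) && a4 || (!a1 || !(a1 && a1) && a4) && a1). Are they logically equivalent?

No

E1: a4 && (a1 || a1 && !a4) && a1 || a4 && a1
    = a4 && a1 && a1 || a4 && a1
    = a4 && a1
E2: !!(!a1 || !(a1 && a1) && a4 || (!a1 || !(a1 && a1) && a4) && a1)
    = !!(!a1 || !(a1 && a1) && a4)
    = !!(!a1 || !a1 && a4)
    = !a1 || !a1 && a4
    = !a1
These differ: at a1=0, a4=1, E1 = 0 but E2 = 1.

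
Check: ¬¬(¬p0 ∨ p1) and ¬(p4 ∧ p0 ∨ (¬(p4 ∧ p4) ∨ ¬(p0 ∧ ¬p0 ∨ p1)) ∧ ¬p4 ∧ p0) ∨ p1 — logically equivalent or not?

Yes

E1: ¬¬(¬p0 ∨ p1)
    = ¬p0 ∨ p1   — double negation
E2: ¬(p4 ∧ p0 ∨ (¬(p4 ∧ p4) ∨ ¬(p0 ∧ ¬p0 ∨ p1)) ∧ ¬p4 ∧ p0) ∨ p1
    = ¬(p4 ∧ p0 ∨ (¬p4 ∨ ¬(p0 ∧ ¬p0 ∨ p1)) ∧ ¬p4 ∧ p0) ∨ p1   — idempotence
    = ¬(p4 ∧ p0 ∨ (¬p4 ∨ ¬p1) ∧ ¬p4 ∧ p0) ∨ p1   — complement / identity
    = ¬(p4 ∧ p0 ∨ ¬p4 ∧ p0) ∨ p1   — absorption
    = ¬p0 ∨ p1   — distribution
Both reduce to ¬p0 ∨ p1, so they are equivalent.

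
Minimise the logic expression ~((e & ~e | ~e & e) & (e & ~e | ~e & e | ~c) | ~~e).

~((e & ~e | ~e & e) & (e & ~e | ~e & e | ~c) | ~~e)
= ~(e & ~e | ~e & e | ~~e)
= ~(e & ~e | ~~e)
= ~~~e
= ~e

~e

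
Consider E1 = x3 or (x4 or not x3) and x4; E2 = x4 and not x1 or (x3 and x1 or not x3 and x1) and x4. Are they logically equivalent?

No

E1: x3 or (x4 or not x3) and x4
    = x3 or x4   [absorption]
E2: x4 and not x1 or (x3 and x1 or not x3 and x1) and x4
    = x4 and not x1 or x1 and x4   [distribution]
    = x4   [distribution]
These differ: at x1=0, x3=1, x4=0, E1 = 1 but E2 = 0.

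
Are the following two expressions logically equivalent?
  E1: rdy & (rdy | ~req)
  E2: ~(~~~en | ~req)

No

E1: rdy & (rdy | ~req)
    = rdy   (absorption)
E2: ~(~~~en | ~req)
    = ~~en & req   (De Morgan)
    = en & req   (double negation)
These differ: at en=0, rdy=1, req=0, E1 = 1 but E2 = 0.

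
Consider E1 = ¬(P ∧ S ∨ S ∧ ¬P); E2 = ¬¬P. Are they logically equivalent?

E1: ¬(P ∧ S ∨ S ∧ ¬P)
    = ¬S   — distribution
E2: ¬¬P
    = P   — double negation
These differ: at P=0, S=0, E1 = 1 but E2 = 0.

No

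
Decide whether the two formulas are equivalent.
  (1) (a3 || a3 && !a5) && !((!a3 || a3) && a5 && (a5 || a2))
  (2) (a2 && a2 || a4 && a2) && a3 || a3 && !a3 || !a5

E1: (a3 || a3 && !a5) && !((!a3 || a3) && a5 && (a5 || a2))
    = (a3 || a3 && !a5) && !(a5 && (a5 || a2))   (complement / identity)
    = a3 && !(a5 && (a5 || a2))   (absorption)
    = a3 && !a5   (absorption)
E2: (a2 && a2 || a4 && a2) && a3 || a3 && !a3 || !a5
    = (a2 || a4) && a2 && a3 || a3 && !a3 || !a5   (distribution)
    = (a2 || a4) && a2 && a3 || !a5   (complement / identity)
    = a2 && a3 || !a5   (absorption)
These differ: at a2=0, a3=0, a4=1, a5=0, E1 = 0 but E2 = 1.

No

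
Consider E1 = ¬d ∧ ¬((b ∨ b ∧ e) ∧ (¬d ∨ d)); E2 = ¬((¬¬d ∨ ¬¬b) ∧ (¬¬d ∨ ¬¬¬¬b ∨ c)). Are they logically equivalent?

Yes

E1: ¬d ∧ ¬((b ∨ b ∧ e) ∧ (¬d ∨ d))
    = ¬d ∧ ¬(b ∨ b ∧ e)   (complement / identity)
    = ¬d ∧ ¬b   (absorption)
E2: ¬((¬¬d ∨ ¬¬b) ∧ (¬¬d ∨ ¬¬¬¬b ∨ c))
    = ¬((¬¬d ∨ ¬¬b) ∧ (¬¬d ∨ ¬¬b ∨ c))   (double negation)
    = ¬(¬¬d ∨ ¬¬b)   (absorption)
    = ¬d ∧ ¬b   (De Morgan)
Both reduce to ¬d ∧ ¬b, so they are equivalent.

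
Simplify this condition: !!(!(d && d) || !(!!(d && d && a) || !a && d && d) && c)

!!(!(d && d) || !(!!(d && d && a) || !a && d && d) && c)
= !!(!(d && d) || !(d && d && a || !a && d && d) && c)
= !(d && d) || !(d && d && a || !a && d && d) && c
= !(d && d) || !(d && d) && c
= !(d && d)
= !d

!d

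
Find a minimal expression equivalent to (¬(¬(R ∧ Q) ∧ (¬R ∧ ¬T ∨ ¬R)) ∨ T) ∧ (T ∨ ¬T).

(¬(¬(R ∧ Q) ∧ (¬R ∧ ¬T ∨ ¬R)) ∨ T) ∧ (T ∨ ¬T)
= ¬(¬(R ∧ Q) ∧ (¬R ∧ ¬T ∨ ¬R)) ∨ T
= ¬(¬(R ∧ Q) ∧ ¬R) ∨ T
= R ∧ Q ∨ R ∨ T
= R ∨ T

R ∨ T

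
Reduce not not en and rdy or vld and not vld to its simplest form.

en and rdy

not not en and rdy or vld and not vld
= en and rdy or vld and not vld   [double negation]
= en and rdy   [complement / identity]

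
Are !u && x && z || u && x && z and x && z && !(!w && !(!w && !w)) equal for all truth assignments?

E1: !u && x && z || u && x && z
    = x && z
E2: x && z && !(!w && !(!w && !w))
    = x && z && (w || !w && !w)
    = x && z && (w || !w)
    = x && z
Both reduce to x && z, so they are equivalent.

Yes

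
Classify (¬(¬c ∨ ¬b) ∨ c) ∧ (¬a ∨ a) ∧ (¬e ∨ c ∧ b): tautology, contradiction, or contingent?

(¬(¬c ∨ ¬b) ∨ c) ∧ (¬a ∨ a) ∧ (¬e ∨ c ∧ b)
= (c ∧ b ∨ c) ∧ (¬a ∨ a) ∧ (¬e ∨ c ∧ b)
= (c ∧ b ∨ c) ∧ (¬e ∨ c ∧ b)
= c ∧ ¬e ∨ c ∧ b
= (¬e ∨ b) ∧ c
This depends on b, c, e, so it is not a constant.

contingent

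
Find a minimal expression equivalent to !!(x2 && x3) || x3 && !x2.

!!(x2 && x3) || x3 && !x2
= x2 && x3 || x3 && !x2   [double negation]
= x3   [distribution]

x3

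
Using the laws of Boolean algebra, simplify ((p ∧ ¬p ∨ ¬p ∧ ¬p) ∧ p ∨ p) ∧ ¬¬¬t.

p ∧ ¬t

((p ∧ ¬p ∨ ¬p ∧ ¬p) ∧ p ∨ p) ∧ ¬¬¬t
= (¬p ∧ p ∨ p) ∧ ¬¬¬t   (distribution)
= p ∧ ¬¬¬t   (complement / identity)
= p ∧ ¬t   (double negation)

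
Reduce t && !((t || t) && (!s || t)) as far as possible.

t && !((t || t) && (!s || t))
= t && !(t && !s || t)   — distribution
= t && !t   — absorption
= false   — complement

false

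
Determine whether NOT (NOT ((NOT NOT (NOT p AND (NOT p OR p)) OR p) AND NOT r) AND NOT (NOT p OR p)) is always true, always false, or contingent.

always true

NOT (NOT ((NOT NOT (NOT p AND (NOT p OR p)) OR p) AND NOT r) AND NOT (NOT p OR p))
= NOT (NOT ((NOT NOT NOT p OR p) AND NOT r) AND NOT (NOT p OR p))   (complement / identity)
= (NOT NOT NOT p OR p) AND NOT r OR NOT p OR p   (De Morgan)
= (NOT p OR p) AND NOT r OR NOT p OR p   (double negation)
= NOT p OR p   (absorption)
= TRUE   (complement)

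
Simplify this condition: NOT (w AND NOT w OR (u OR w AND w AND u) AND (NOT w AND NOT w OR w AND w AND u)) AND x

NOT (w AND NOT w OR (u OR w AND w AND u) AND (NOT w AND NOT w OR w AND w AND u)) AND x
= NOT (w AND NOT w OR w AND w AND u OR u AND NOT w AND NOT w) AND x   — distribution
= NOT (w AND w AND u OR u AND NOT w AND NOT w) AND x   — complement / identity
= NOT (w AND w AND u OR u AND NOT w) AND x   — idempotence
= NOT (w AND u OR u AND NOT w) AND x   — idempotence
= NOT u AND x   — distribution

NOT u AND x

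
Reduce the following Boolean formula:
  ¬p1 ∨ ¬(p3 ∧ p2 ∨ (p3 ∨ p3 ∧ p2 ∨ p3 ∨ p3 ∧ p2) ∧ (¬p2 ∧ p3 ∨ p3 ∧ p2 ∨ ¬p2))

¬p1 ∨ ¬(p3 ∧ p2 ∨ (p3 ∨ p3 ∧ p2 ∨ p3 ∨ p3 ∧ p2) ∧ (¬p2 ∧ p3 ∨ p3 ∧ p2 ∨ ¬p2))
= ¬p1 ∨ ¬(p3 ∧ p2 ∨ (p3 ∨ p3 ∧ p2 ∨ p3 ∨ p3 ∧ p2) ∧ (p3 ∨ ¬p2))
= ¬p1 ∨ ¬(p3 ∧ p2 ∨ (p3 ∨ p3 ∧ p2) ∧ (p3 ∨ ¬p2))
= ¬p1 ∨ ¬(p3 ∧ p2 ∨ p3 ∧ (p3 ∨ ¬p2))
= ¬p1 ∨ ¬(p3 ∧ p2 ∨ p3)
= ¬p1 ∨ ¬p3

¬p1 ∨ ¬p3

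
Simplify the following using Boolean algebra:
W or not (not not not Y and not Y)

W or not (not not not Y and not Y)
= W or not not Y or Y   [De Morgan]
= W or Y or Y   [double negation]
= W or Y   [idempotence]

W or Y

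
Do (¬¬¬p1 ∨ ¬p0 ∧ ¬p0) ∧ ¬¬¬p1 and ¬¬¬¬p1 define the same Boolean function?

No

E1: (¬¬¬p1 ∨ ¬p0 ∧ ¬p0) ∧ ¬¬¬p1
    = (¬¬¬p1 ∨ ¬p0) ∧ ¬¬¬p1   [idempotence]
    = ¬¬¬p1   [absorption]
    = ¬p1   [double negation]
E2: ¬¬¬¬p1
    = ¬¬p1   [double negation]
    = p1   [double negation]
These differ: at p0=0, p1=0, E1 = 1 but E2 = 0.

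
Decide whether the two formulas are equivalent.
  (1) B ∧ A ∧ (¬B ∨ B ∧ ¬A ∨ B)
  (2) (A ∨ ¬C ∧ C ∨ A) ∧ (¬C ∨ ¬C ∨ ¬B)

E1: B ∧ A ∧ (¬B ∨ B ∧ ¬A ∨ B)
    = B ∧ A ∧ (¬B ∨ B)   — absorption
    = B ∧ A   — complement / identity
E2: (A ∨ ¬C ∧ C ∨ A) ∧ (¬C ∨ ¬C ∨ ¬B)
    = (A ∨ ¬C ∧ C ∨ A) ∧ (¬C ∨ ¬B)   — idempotence
    = (A ∨ A) ∧ (¬C ∨ ¬B)   — complement / identity
    = A ∧ (¬C ∨ ¬B)   — idempotence
These differ: at A=1, B=0, C=0, E1 = 0 but E2 = 1.

No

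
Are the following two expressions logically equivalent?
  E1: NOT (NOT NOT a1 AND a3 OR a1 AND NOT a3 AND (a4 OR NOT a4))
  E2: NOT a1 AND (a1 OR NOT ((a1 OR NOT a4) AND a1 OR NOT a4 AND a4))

Yes

E1: NOT (NOT NOT a1 AND a3 OR a1 AND NOT a3 AND (a4 OR NOT a4))
    = NOT (a1 AND a3 OR a1 AND NOT a3 AND (a4 OR NOT a4))
    = NOT (a1 AND a3 OR a1 AND NOT a3)
    = NOT a1
E2: NOT a1 AND (a1 OR NOT ((a1 OR NOT a4) AND a1 OR NOT a4 AND a4))
    = NOT a1 AND (a1 OR NOT ((a1 OR NOT a4) AND a1))
    = NOT a1 AND (a1 OR NOT a1)
    = NOT a1
Both reduce to NOT a1, so they are equivalent.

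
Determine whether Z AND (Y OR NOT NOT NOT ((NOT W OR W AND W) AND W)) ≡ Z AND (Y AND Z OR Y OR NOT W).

E1: Z AND (Y OR NOT NOT NOT ((NOT W OR W AND W) AND W))
    = Z AND (Y OR NOT NOT NOT ((NOT W OR W) AND W))   [idempotence]
    = Z AND (Y OR NOT ((NOT W OR W) AND W))   [double negation]
    = Z AND (Y OR NOT W)   [complement / identity]
E2: Z AND (Y AND Z OR Y OR NOT W)
    = Z AND (Y OR NOT W)   [absorption]
Both reduce to Z AND (Y OR NOT W), so they are equivalent.

Yes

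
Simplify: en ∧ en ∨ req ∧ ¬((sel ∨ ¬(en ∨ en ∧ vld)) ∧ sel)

en ∧ en ∨ req ∧ ¬((sel ∨ ¬(en ∨ en ∧ vld)) ∧ sel)
= en ∧ en ∨ req ∧ ¬((sel ∨ ¬en) ∧ sel)   [absorption]
= en ∧ en ∨ req ∧ ¬sel   [absorption]
= en ∨ req ∧ ¬sel   [idempotence]

en ∨ req ∧ ¬sel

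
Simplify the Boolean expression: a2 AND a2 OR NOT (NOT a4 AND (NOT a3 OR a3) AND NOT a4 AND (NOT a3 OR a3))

a2 OR a4

a2 AND a2 OR NOT (NOT a4 AND (NOT a3 OR a3) AND NOT a4 AND (NOT a3 OR a3))
= a2 AND a2 OR NOT (NOT a4 AND (NOT a3 OR a3))   [idempotence]
= a2 AND a2 OR NOT NOT a4   [complement / identity]
= a2 OR NOT NOT a4   [idempotence]
= a2 OR a4   [double negation]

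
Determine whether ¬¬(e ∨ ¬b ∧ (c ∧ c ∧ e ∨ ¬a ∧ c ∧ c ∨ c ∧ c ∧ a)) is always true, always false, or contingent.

¬¬(e ∨ ¬b ∧ (c ∧ c ∧ e ∨ ¬a ∧ c ∧ c ∨ c ∧ c ∧ a))
= ¬¬(e ∨ ¬b ∧ (c ∧ c ∧ e ∨ c ∧ c))   [distribution]
= ¬¬(e ∨ ¬b ∧ c ∧ c)   [absorption]
= ¬¬(e ∨ ¬b ∧ c)   [idempotence]
= e ∨ ¬b ∧ c   [double negation]
This depends on b, c, e, so it is not a constant.

contingent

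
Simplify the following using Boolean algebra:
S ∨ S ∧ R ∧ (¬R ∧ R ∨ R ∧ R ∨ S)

S ∨ S ∧ R ∧ (¬R ∧ R ∨ R ∧ R ∨ S)
= S ∨ S ∧ R ∧ (R ∨ S)
= S ∨ S ∧ R
= S

S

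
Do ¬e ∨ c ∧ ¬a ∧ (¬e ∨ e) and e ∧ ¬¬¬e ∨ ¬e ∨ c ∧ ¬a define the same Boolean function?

Yes

E1: ¬e ∨ c ∧ ¬a ∧ (¬e ∨ e)
    = ¬e ∨ c ∧ ¬a
E2: e ∧ ¬¬¬e ∨ ¬e ∨ c ∧ ¬a
    = e ∧ ¬e ∨ ¬e ∨ c ∧ ¬a
    = ¬e ∨ c ∧ ¬a
Both reduce to ¬e ∨ c ∧ ¬a, so they are equivalent.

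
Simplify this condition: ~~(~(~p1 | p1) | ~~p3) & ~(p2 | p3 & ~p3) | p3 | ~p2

p3 | ~p2

~~(~(~p1 | p1) | ~~p3) & ~(p2 | p3 & ~p3) | p3 | ~p2
= ~((~p1 | p1) & ~p3) & ~(p2 | p3 & ~p3) | p3 | ~p2   — De Morgan
= ~((~p1 | p1) & ~p3) & ~p2 | p3 | ~p2   — complement / identity
= ~~p3 & ~p2 | p3 | ~p2   — complement / identity
= p3 & ~p2 | p3 | ~p2   — double negation
= p3 | ~p2   — absorption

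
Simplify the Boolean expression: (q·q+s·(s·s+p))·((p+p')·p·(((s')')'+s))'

(q·q+s·(s·s+p))·((p+p')·p·(((s')')'+s))'
= (q·q+s·(s·s+p))·((p+p')·p·(s'+s))'   (double negation)
= (q·q+s·(s+p))·((p+p')·p·(s'+s))'   (idempotence)
= (q·q+s·(s+p))·((p+p')·p)'   (complement / identity)
= (q·q+s·(s+p))·p'   (complement / identity)
= (q·q+s)·p'   (absorption)
= (q+s)·p'   (idempotence)

(q+s)·p'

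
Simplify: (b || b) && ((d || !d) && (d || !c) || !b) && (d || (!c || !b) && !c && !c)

(b || b) && ((d || !d) && (d || !c) || !b) && (d || (!c || !b) && !c && !c)
= (b || b) && ((d || !d) && (d || !c) || !b) && (d || (!c || !b) && !c)   [idempotence]
= (b || b) && (d || !c || !b) && (d || (!c || !b) && !c)   [complement / identity]
= (b || b) && (d || !c || !b) && (d || !c)   [absorption]
= (b || b) && (d || !c)   [absorption]
= b && (d || !c)   [idempotence]

b && (d || !c)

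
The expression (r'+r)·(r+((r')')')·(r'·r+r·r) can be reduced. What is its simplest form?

r

(r'+r)·(r+((r')')')·(r'·r+r·r)
= (r'+r)·(r+((r')')')·r
= (r+((r')')')·r
= (r+r')·r
= r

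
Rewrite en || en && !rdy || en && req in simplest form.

en

en || en && !rdy || en && req
= en || en && req   — absorption
= en   — absorption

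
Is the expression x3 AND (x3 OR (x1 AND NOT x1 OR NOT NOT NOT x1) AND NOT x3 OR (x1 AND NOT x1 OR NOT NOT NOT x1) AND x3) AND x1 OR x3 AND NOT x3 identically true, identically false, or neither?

x3 AND (x3 OR (x1 AND NOT x1 OR NOT NOT NOT x1) AND NOT x3 OR (x1 AND NOT x1 OR NOT NOT NOT x1) AND x3) AND x1 OR x3 AND NOT x3
= x3 AND (x3 OR x1 AND NOT x1 OR NOT NOT NOT x1) AND x1 OR x3 AND NOT x3
= x3 AND (x3 OR x1 AND NOT x1 OR NOT x1) AND x1 OR x3 AND NOT x3
= x3 AND (x3 OR NOT x1) AND x1 OR x3 AND NOT x3
= x3 AND (x3 OR NOT x1) AND x1
= x3 AND x1
This depends on x1, x3, so it is not a constant.

neither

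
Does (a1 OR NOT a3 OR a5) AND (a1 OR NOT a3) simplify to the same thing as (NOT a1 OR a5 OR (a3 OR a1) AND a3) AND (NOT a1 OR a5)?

E1: (a1 OR NOT a3 OR a5) AND (a1 OR NOT a3)
    = a1 OR NOT a3
E2: (NOT a1 OR a5 OR (a3 OR a1) AND a3) AND (NOT a1 OR a5)
    = (NOT a1 OR a5 OR a3) AND (NOT a1 OR a5)
    = NOT a1 OR a5
These differ: at a1=0, a3=1, a5=0, E1 = 0 but E2 = 1.

No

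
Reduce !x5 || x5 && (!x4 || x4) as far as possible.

true

!x5 || x5 && (!x4 || x4)
= !x5 || x5   (complement / identity)
= true   (complement)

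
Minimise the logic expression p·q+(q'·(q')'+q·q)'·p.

p·q+(q'·(q')'+q·q)'·p
= p·q+(q'·q+q·q)'·p   [double negation]
= p·q+q'·p   [distribution]
= p   [distribution]

p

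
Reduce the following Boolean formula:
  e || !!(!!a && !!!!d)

e || !!(!!a && !!!!d)
= e || !(!a || !!!d)   (De Morgan)
= e || a && !!d   (De Morgan)
= e || a && d   (double negation)

e || a && d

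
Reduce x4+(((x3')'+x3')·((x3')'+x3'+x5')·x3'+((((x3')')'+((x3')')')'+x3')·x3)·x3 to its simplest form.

x4+x3

x4+(((x3')'+x3')·((x3')'+x3'+x5')·x3'+((((x3')')'+((x3')')')'+x3')·x3)·x3
= x4+(((x3')'+x3')·x3'+((((x3')')'+((x3')')')'+x3')·x3)·x3   (absorption)
= x4+(((x3')'+x3')·x3'+((((x3')')')'+x3')·x3)·x3   (idempotence)
= x4+(((x3')'+x3')·x3'+((x3')'+x3')·x3)·x3   (double negation)
= x4+((x3')'+x3')·x3   (distribution)
= x4+(x3+x3')·x3   (double negation)
= x4+x3   (complement / identity)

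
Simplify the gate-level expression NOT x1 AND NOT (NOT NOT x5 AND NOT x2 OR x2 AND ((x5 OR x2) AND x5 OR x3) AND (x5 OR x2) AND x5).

NOT x1 AND NOT x5

NOT x1 AND NOT (NOT NOT x5 AND NOT x2 OR x2 AND ((x5 OR x2) AND x5 OR x3) AND (x5 OR x2) AND x5)
= NOT x1 AND NOT (NOT NOT x5 AND NOT x2 OR x2 AND (x5 OR x2) AND x5)
= NOT x1 AND NOT (x5 AND NOT x2 OR x2 AND (x5 OR x2) AND x5)
= NOT x1 AND NOT (x5 AND NOT x2 OR x2 AND x5)
= NOT x1 AND NOT x5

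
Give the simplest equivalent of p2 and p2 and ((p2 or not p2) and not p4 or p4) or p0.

p2 and p2 and ((p2 or not p2) and not p4 or p4) or p0
= p2 and p2 and (not p4 or p4) or p0   [complement / identity]
= p2 and p2 or p0   [complement / identity]
= p2 or p0   [idempotence]

p2 or p0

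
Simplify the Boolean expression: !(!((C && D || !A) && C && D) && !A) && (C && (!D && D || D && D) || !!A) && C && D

C && D

!(!((C && D || !A) && C && D) && !A) && (C && (!D && D || D && D) || !!A) && C && D
= !(!((C && D || !A) && C && D) && !A) && (C && (!D && D || D && D) || A) && C && D
= ((C && D || !A) && C && D || A) && (C && (!D && D || D && D) || A) && C && D
= ((C && D || !A) && C && D || A) && (C && D || A) && C && D
= (C && D || A) && (C && D || A) && C && D
= (C && D || A) && C && D
= C && D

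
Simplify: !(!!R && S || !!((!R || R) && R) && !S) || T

!R || T

!(!!R && S || !!((!R || R) && R) && !S) || T
= !(!!R && S || !!R && !S) || T   — complement / identity
= !!!R || T   — distribution
= !R || T   — double negation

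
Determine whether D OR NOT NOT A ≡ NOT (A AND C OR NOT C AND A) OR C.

E1: D OR NOT NOT A
    = D OR A   — double negation
E2: NOT (A AND C OR NOT C AND A) OR C
    = NOT A OR C   — distribution
These differ: at A=1, C=0, D=0, E1 = 1 but E2 = 0.

No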